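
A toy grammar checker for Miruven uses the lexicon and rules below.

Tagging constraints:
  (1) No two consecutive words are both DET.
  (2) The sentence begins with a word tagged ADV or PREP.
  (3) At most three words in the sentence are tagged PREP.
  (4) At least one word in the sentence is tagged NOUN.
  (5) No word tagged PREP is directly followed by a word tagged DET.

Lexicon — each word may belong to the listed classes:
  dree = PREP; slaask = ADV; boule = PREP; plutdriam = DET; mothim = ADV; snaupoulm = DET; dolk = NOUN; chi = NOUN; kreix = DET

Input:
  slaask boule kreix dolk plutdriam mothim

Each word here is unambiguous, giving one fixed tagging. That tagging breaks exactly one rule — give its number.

5

Fixed tagging: ADV PREP DET NOUN DET ADV.
Applying the rules: R1 pass, R2 pass, R3 pass, R4 pass, R5 fail.
Only rule 5 fails.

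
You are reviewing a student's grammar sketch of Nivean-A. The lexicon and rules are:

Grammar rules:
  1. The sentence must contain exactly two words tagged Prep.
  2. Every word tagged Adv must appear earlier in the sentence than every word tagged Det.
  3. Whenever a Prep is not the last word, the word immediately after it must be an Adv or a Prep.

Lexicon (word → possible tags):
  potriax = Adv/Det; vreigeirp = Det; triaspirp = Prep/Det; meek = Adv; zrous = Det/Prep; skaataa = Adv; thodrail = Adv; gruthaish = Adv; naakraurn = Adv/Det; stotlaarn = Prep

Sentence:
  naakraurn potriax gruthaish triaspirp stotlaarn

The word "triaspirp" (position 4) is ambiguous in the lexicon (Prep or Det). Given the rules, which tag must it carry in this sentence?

Prep

Candidates per position — 1:naakraurn {Adv,Det}; 2:potriax {Adv,Det}; 3:gruthaish {Adv}; 4:triaspirp {Prep,Det}; 5:stotlaarn {Prep}.
Word 1 cannot be Det — rule 2 would then fail for every completion. It is Adv.
Word 2 cannot be Det — rule 2 would then fail for every completion. It is Adv.
Word 4 cannot be Det — rule 1 would then fail for every completion. It is Prep.
That leaves exactly one tagging: Adv Adv Adv Prep Prep.
Checking: rule 1 satisfied; rule 2 satisfied; rule 3 satisfied.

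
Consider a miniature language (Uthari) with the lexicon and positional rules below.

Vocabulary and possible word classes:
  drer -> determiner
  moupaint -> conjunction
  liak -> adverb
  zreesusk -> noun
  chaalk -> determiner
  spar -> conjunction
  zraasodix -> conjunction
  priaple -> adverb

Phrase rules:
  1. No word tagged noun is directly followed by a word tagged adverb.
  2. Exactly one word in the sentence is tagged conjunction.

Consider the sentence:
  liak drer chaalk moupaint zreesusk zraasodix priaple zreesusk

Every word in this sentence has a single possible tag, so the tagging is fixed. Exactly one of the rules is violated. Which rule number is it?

Fixed tagging: adverb determiner determiner conjunction noun conjunction adverb noun.
Applying the rules: R1 holds, R2 violated.
Only rule 2 fails.

2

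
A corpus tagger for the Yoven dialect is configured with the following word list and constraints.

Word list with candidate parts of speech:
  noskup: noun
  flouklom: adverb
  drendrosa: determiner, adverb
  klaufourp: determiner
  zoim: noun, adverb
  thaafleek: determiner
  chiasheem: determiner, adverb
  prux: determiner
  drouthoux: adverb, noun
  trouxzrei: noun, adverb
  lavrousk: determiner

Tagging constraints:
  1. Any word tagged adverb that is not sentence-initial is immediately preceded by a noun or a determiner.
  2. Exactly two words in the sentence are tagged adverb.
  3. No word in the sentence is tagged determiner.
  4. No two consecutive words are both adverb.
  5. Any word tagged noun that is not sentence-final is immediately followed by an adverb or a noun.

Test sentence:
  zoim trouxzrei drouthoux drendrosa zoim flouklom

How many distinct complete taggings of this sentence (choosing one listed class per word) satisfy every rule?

1

Candidates per position — 1:zoim {noun,adverb}; 2:trouxzrei {noun,adverb}; 3:drouthoux {adverb,noun}; 4:drendrosa {determiner,adverb}; 5:zoim {noun,adverb}; 6:flouklom {adverb}.
There are 32 candidate sequences in total.
The sequences that satisfy every rule: noun noun noun adverb noun adverb.
Count = 1.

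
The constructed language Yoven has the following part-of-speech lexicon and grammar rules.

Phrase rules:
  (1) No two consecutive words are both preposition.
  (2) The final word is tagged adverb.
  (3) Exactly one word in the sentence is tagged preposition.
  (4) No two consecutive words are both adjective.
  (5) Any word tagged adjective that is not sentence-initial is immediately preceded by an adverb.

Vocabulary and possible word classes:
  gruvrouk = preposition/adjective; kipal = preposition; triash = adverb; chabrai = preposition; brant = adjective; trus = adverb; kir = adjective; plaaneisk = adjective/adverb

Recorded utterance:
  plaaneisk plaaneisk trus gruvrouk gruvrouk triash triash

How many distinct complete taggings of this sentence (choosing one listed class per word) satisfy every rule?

3

Candidates per position — 1:plaaneisk {adjective,adverb}; 2:plaaneisk {adjective,adverb}; 3:trus {adverb}; 4:gruvrouk {preposition,adjective}; 5:gruvrouk {preposition,adjective}; 6:triash {adverb}; 7:triash {adverb}.
There are 16 candidate sequences in total.
The sequences that satisfy every rule: adjective adverb adverb adjective preposition adverb adverb; adverb adjective adverb adjective preposition adverb adverb; adverb adverb adverb adjective preposition adverb adverb.
Count = 3.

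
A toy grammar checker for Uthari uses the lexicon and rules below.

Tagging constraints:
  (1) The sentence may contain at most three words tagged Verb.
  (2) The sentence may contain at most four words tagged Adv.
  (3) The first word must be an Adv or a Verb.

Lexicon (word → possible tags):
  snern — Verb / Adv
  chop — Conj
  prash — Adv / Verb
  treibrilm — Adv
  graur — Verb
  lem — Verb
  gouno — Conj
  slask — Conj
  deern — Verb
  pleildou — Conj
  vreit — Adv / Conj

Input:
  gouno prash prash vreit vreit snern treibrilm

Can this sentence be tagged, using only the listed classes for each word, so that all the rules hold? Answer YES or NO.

Candidates per position — 1:gouno {Conj}; 2:prash {Adv,Verb}; 3:prash {Adv,Verb}; 4:vreit {Adv,Conj}; 5:vreit {Adv,Conj}; 6:snern {Verb,Adv}; 7:treibrilm {Adv}.
Rule 3 cannot be satisfied by any choice of tags from the lexicon.
So there is no consistent tagging.

NO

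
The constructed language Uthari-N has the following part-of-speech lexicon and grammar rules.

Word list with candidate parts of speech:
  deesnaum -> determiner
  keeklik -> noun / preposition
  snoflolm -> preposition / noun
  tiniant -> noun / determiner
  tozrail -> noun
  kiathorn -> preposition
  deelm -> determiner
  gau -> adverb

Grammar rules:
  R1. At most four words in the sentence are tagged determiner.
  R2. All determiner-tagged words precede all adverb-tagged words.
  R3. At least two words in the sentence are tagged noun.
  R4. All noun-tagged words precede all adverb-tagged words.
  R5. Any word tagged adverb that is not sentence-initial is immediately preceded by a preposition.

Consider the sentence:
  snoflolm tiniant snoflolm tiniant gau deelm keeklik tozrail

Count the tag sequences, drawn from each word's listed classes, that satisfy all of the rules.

Candidates per position — 1:snoflolm {preposition,noun}; 2:tiniant {noun,determiner}; 3:snoflolm {preposition,noun}; 4:tiniant {noun,determiner}; 5:gau {adverb}; 6:deelm {determiner}; 7:keeklik {noun,preposition}; 8:tozrail {noun}.
There are 32 candidate sequences in total.
Rule 2 cannot be satisfied by any choice of tags from the lexicon.
So there is no consistent tagging.
Count = 0.

0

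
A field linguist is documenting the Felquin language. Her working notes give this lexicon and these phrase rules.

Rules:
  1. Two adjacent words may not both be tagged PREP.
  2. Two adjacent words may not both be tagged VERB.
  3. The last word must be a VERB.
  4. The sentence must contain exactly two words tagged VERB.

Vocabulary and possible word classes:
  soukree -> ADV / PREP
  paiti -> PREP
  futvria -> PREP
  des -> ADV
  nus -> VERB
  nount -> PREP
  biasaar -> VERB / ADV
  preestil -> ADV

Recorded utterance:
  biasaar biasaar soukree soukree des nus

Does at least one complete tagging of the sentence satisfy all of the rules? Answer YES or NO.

Candidates per position — 1:biasaar {VERB,ADV}; 2:biasaar {VERB,ADV}; 3:soukree {ADV,PREP}; 4:soukree {ADV,PREP}; 5:des {ADV}; 6:nus {VERB}.
One satisfying assignment: VERB ADV ADV PREP ADV VERB.
Verifying each rule — rule 1 satisfied; rule 2 satisfied; rule 3 satisfied; rule 4 satisfied.

YES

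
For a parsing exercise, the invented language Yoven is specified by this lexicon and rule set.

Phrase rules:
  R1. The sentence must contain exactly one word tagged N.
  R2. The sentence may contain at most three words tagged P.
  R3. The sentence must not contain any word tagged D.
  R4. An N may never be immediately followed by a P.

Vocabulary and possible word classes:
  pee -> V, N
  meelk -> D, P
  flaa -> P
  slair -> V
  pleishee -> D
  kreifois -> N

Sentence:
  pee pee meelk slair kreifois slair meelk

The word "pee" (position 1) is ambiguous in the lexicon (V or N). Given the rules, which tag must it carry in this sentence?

V

Candidates per position — 1:pee {V,N}; 2:pee {V,N}; 3:meelk {D,P}; 4:slair {V}; 5:kreifois {N}; 6:slair {V}; 7:meelk {D,P}.
Position 1: tagging it N would leave rule 1 unsatisfiable, so it must be V.
Position 2: tagging it N would leave rule 1 unsatisfiable, so it must be V.
Position 3: tagging it D would leave rule 3 unsatisfiable, so it must be P.
Position 7: tagging it D would leave rule 3 unsatisfiable, so it must be P.
The unique satisfying tagging is: V V P V N V P.
Rule-by-rule: rule 1 ok; rule 2 ok; rule 3 ok; rule 4 ok.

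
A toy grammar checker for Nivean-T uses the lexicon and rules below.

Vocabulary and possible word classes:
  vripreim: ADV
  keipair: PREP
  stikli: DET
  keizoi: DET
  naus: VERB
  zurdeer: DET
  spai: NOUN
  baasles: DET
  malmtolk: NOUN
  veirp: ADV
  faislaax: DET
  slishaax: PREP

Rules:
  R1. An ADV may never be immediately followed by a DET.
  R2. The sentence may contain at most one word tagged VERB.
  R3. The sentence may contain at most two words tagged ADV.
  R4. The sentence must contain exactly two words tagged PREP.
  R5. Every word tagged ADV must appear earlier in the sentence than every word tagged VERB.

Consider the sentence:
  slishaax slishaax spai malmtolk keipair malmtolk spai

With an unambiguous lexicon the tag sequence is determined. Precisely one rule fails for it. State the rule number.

Fixed tagging: PREP PREP NOUN NOUN PREP NOUN NOUN.
Applying the rules: R1 holds, R2 holds, R3 holds, R4 violated, R5 holds.
Only rule 4 fails.

4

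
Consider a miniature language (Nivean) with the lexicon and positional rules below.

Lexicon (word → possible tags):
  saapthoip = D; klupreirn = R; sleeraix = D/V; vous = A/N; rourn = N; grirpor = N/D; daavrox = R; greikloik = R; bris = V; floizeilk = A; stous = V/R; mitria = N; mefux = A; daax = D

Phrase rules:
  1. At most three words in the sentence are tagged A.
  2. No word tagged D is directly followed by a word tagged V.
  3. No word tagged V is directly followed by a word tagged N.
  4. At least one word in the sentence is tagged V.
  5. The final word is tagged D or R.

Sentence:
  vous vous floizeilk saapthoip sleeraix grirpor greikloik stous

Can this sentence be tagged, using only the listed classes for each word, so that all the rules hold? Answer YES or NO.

NO

Candidates per position — 1:vous {A,N}; 2:vous {A,N}; 3:floizeilk {A}; 4:saapthoip {D}; 5:sleeraix {D,V}; 6:grirpor {N,D}; 7:greikloik {R}; 8:stous {V,R}.
Every candidate sequence violates at least one rule; no consistent tagging exists.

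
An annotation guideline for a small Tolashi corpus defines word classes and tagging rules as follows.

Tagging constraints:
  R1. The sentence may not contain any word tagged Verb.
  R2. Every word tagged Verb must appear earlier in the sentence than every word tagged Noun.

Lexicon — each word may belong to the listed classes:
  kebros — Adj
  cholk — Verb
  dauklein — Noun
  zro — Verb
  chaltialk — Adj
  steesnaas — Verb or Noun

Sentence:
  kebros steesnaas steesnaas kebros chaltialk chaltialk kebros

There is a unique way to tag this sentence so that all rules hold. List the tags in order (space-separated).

Candidates per position — 1:kebros {Adj}; 2:steesnaas {Verb,Noun}; 3:steesnaas {Verb,Noun}; 4:kebros {Adj}; 5:chaltialk {Adj}; 6:chaltialk {Adj}; 7:kebros {Adj}.
If word 2 were Verb, no tagging could satisfy rule 1; so word 2 is Noun.
If word 3 were Verb, no tagging could satisfy rule 1; so word 3 is Noun.
The only consistent sequence is: Adj Noun Noun Adj Adj Adj Adj.
Rule-by-rule: rule 1 ✓; rule 2 ✓.

Adj Noun Noun Adj Adj Adj Adj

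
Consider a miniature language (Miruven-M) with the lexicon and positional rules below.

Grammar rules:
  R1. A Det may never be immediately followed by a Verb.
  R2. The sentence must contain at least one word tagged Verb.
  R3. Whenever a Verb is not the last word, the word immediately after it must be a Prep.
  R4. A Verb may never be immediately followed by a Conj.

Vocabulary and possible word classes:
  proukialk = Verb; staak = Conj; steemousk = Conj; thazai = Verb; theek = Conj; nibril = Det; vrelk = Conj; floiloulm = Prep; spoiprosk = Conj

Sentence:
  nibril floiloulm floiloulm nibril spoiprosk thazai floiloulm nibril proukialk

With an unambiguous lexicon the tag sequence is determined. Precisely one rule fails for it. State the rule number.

1

Fixed tagging: Det Prep Prep Det Conj Verb Prep Det Verb.
Rule check: R1 fail, R2 pass, R3 pass, R4 pass.
Only rule 1 fails.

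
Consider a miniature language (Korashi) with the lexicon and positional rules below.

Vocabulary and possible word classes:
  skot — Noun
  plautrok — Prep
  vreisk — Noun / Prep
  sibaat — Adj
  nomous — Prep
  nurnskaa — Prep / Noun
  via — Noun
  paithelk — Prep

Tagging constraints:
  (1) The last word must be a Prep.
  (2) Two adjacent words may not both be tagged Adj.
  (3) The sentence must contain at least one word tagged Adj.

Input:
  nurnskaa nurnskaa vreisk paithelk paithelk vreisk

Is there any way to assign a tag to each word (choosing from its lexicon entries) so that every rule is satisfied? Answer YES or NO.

Candidates per position — 1:nurnskaa {Prep,Noun}; 2:nurnskaa {Prep,Noun}; 3:vreisk {Noun,Prep}; 4:paithelk {Prep}; 5:paithelk {Prep}; 6:vreisk {Noun,Prep}.
Rule 3 cannot be satisfied by any choice of tags from the lexicon.
So there is no consistent tagging.

NO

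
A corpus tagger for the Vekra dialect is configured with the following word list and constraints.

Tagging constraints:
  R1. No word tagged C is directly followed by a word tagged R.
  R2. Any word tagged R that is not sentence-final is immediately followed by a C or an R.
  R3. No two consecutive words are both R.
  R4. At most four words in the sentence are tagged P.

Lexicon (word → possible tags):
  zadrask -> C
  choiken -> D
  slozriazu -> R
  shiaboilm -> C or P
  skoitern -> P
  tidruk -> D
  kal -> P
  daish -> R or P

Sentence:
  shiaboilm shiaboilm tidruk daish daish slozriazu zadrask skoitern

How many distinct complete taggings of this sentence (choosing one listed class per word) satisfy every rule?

Candidates per position — 1:shiaboilm {C,P}; 2:shiaboilm {C,P}; 3:tidruk {D}; 4:daish {R,P}; 5:daish {R,P}; 6:slozriazu {R}; 7:zadrask {C}; 8:skoitern {P}.
There are 16 candidate sequences in total.
The sequences that satisfy every rule: C C D P P R C P; C P D P P R C P; P C D P P R C P.
Count = 3.

3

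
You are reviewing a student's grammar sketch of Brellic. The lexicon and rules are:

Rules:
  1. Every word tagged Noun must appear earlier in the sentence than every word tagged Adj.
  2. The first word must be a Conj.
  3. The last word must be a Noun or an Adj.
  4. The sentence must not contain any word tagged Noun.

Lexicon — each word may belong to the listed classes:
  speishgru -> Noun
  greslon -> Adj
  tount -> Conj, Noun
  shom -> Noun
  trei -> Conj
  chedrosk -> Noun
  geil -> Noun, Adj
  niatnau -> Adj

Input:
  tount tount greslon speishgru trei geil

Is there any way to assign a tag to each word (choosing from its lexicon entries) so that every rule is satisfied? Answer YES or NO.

Candidates per position — 1:tount {Conj,Noun}; 2:tount {Conj,Noun}; 3:greslon {Adj}; 4:speishgru {Noun}; 5:trei {Conj}; 6:geil {Noun,Adj}.
Rule 1 cannot be satisfied by any choice of tags from the lexicon.
So there is no consistent tagging.

NO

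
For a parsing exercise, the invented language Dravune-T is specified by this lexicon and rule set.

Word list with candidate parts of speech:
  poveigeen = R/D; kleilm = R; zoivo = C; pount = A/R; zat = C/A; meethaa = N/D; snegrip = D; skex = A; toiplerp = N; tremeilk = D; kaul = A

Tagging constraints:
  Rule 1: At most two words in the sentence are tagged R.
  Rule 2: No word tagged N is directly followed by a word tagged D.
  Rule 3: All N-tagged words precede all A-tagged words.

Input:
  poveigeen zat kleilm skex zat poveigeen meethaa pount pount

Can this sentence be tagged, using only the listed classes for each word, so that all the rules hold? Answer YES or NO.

Candidates per position — 1:poveigeen {R,D}; 2:zat {C,A}; 3:kleilm {R}; 4:skex {A}; 5:zat {C,A}; 6:poveigeen {R,D}; 7:meethaa {N,D}; 8:pount {A,R}; 9:pount {A,R}.
One satisfying assignment: D C R A C D D A R.
Rule-by-rule: rule 1 ✓; rule 2 ✓; rule 3 ✓.

YES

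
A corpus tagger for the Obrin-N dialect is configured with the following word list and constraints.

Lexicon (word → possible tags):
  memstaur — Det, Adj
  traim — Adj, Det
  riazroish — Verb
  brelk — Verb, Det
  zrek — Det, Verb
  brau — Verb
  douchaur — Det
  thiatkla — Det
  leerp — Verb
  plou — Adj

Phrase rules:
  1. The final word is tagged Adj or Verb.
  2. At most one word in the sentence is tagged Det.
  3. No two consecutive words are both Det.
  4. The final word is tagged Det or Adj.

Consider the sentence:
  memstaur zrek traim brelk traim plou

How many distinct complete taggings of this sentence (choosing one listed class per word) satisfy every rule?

6

Candidates per position — 1:memstaur {Det,Adj}; 2:zrek {Det,Verb}; 3:traim {Adj,Det}; 4:brelk {Verb,Det}; 5:traim {Adj,Det}; 6:plou {Adj}.
There are 32 candidate sequences in total.
Checking each against the rules leaves 6 sequences.
Count = 6.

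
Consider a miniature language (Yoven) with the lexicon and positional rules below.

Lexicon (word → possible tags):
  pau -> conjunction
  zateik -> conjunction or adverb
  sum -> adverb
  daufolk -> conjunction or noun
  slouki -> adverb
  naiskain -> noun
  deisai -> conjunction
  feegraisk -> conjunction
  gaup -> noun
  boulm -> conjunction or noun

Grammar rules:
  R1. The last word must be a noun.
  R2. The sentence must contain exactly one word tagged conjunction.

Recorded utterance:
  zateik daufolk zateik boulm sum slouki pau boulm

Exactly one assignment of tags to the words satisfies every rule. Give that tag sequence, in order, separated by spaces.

Candidates per position — 1:zateik {conjunction,adverb}; 2:daufolk {conjunction,noun}; 3:zateik {conjunction,adverb}; 4:boulm {conjunction,noun}; 5:sum {adverb}; 6:slouki {adverb}; 7:pau {conjunction}; 8:boulm {conjunction,noun}.
If word 1 were conjunction, no tagging could satisfy rule 2; so word 1 is adverb.
If word 2 were conjunction, no tagging could satisfy rule 2; so word 2 is noun.
If word 3 were conjunction, no tagging could satisfy rule 2; so word 3 is adverb.
If word 4 were conjunction, no tagging could satisfy rule 2; so word 4 is noun.
If word 8 were conjunction, no tagging could satisfy rule 1; so word 8 is noun.
The only consistent sequence is: adverb noun adverb noun adverb adverb conjunction noun.
Check: rule 1 satisfied; rule 2 satisfied.

adverb noun adverb noun adverb adverb conjunction noun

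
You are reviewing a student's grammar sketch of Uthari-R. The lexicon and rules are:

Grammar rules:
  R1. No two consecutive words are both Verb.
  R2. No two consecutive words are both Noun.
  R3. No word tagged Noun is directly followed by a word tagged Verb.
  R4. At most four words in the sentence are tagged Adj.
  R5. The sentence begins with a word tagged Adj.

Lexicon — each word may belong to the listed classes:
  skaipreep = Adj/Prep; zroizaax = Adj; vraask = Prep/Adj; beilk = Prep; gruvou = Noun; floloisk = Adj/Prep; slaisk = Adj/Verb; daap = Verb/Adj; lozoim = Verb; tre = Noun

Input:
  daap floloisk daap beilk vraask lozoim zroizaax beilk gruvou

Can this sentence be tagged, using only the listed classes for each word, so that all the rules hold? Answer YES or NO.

Candidates per position — 1:daap {Verb,Adj}; 2:floloisk {Adj,Prep}; 3:daap {Verb,Adj}; 4:beilk {Prep}; 5:vraask {Prep,Adj}; 6:lozoim {Verb}; 7:zroizaax {Adj}; 8:beilk {Prep}; 9:gruvou {Noun}.
One satisfying assignment: Adj Prep Adj Prep Prep Verb Adj Prep Noun.
Rule-by-rule: rule 1 ok; rule 2 ok; rule 3 ok; rule 4 ok; rule 5 ok.

YES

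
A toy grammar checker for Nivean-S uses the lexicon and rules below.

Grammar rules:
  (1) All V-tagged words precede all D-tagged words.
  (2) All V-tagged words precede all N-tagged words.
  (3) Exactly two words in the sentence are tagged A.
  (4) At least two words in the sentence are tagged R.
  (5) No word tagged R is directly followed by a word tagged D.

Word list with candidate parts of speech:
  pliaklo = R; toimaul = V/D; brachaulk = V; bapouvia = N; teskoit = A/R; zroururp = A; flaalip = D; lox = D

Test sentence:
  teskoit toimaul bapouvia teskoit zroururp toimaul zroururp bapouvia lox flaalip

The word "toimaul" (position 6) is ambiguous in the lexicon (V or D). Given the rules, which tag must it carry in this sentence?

D

Candidates per position — 1:teskoit {A,R}; 2:toimaul {V,D}; 3:bapouvia {N}; 4:teskoit {A,R}; 5:zroururp {A}; 6:toimaul {V,D}; 7:zroururp {A}; 8:bapouvia {N}; 9:lox {D}; 10:flaalip {D}.
Position 1: tagging it A would leave rule 3 unsatisfiable, so it must be R.
Position 2: tagging it D would leave rule 5 unsatisfiable, so it must be V.
Position 4: tagging it A would leave rule 3 unsatisfiable, so it must be R.
Position 6: tagging it V would leave rule 2 unsatisfiable, so it must be D.
The only consistent sequence is: R V N R A D A N D D.
Check: rule 1 ok; rule 2 ok; rule 3 ok; rule 4 ok; rule 5 ok.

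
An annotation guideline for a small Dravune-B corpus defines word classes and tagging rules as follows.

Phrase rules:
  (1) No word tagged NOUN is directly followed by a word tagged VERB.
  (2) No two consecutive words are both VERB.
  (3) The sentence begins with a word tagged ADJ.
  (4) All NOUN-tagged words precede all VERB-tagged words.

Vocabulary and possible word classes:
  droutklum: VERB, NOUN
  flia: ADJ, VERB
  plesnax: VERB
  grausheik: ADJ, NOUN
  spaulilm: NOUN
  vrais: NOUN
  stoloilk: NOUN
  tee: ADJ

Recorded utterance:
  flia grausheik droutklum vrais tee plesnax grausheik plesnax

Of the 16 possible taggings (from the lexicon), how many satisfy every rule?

2

Candidates per position — 1:flia {ADJ,VERB}; 2:grausheik {ADJ,NOUN}; 3:droutklum {VERB,NOUN}; 4:vrais {NOUN}; 5:tee {ADJ}; 6:plesnax {VERB}; 7:grausheik {ADJ,NOUN}; 8:plesnax {VERB}.
There are 16 candidate sequences in total.
The sequences that satisfy every rule: ADJ ADJ NOUN NOUN ADJ VERB ADJ VERB; ADJ NOUN NOUN NOUN ADJ VERB ADJ VERB.
Count = 2.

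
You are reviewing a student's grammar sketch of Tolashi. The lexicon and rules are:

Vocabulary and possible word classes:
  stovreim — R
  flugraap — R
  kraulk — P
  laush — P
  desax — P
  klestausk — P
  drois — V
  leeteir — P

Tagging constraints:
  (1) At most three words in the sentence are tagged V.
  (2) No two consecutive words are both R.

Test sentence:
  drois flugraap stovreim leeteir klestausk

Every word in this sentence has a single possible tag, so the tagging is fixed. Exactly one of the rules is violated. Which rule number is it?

2

Fixed tagging: V R R P P.
Applying the rules: R1 holds, R2 violated.
Only rule 2 fails.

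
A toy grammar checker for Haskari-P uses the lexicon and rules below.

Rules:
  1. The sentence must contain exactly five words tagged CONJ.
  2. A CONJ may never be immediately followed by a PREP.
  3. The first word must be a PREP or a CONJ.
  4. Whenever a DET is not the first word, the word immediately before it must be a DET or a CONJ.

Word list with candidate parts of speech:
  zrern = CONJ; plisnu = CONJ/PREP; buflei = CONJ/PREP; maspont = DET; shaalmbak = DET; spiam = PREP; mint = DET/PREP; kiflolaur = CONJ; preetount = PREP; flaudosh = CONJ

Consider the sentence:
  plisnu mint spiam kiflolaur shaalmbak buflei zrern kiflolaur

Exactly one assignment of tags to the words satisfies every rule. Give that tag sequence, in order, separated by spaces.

CONJ DET PREP CONJ DET CONJ CONJ CONJ

Candidates per position — 1:plisnu {CONJ,PREP}; 2:mint {DET,PREP}; 3:spiam {PREP}; 4:kiflolaur {CONJ}; 5:shaalmbak {DET}; 6:buflei {CONJ,PREP}; 7:zrern {CONJ}; 8:kiflolaur {CONJ}.
Position 1: PREP is ruled out by rule 1; that leaves CONJ.
Position 2: PREP is ruled out by rule 2; that leaves DET.
Position 6: PREP is ruled out by rule 1; that leaves CONJ.
That leaves exactly one tagging: CONJ DET PREP CONJ DET CONJ CONJ CONJ.
Verifying each rule — rule 1 ok; rule 2 ok; rule 3 ok; rule 4 ok.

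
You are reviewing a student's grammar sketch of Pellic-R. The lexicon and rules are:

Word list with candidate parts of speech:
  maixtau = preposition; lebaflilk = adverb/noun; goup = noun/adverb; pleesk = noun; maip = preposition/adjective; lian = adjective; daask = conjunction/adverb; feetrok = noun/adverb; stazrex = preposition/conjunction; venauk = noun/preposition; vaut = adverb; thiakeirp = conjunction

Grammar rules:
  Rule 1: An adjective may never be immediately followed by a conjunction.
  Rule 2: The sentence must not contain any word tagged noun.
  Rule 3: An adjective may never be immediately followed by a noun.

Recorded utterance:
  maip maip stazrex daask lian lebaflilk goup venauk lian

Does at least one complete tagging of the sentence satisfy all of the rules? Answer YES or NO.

YES

Candidates per position — 1:maip {preposition,adjective}; 2:maip {preposition,adjective}; 3:stazrex {preposition,conjunction}; 4:daask {conjunction,adverb}; 5:lian {adjective}; 6:lebaflilk {adverb,noun}; 7:goup {noun,adverb}; 8:venauk {noun,preposition}; 9:lian {adjective}.
One satisfying assignment: adjective preposition conjunction conjunction adjective adverb adverb preposition adjective.
Rule-by-rule: rule 1 ✓; rule 2 ✓; rule 3 ✓.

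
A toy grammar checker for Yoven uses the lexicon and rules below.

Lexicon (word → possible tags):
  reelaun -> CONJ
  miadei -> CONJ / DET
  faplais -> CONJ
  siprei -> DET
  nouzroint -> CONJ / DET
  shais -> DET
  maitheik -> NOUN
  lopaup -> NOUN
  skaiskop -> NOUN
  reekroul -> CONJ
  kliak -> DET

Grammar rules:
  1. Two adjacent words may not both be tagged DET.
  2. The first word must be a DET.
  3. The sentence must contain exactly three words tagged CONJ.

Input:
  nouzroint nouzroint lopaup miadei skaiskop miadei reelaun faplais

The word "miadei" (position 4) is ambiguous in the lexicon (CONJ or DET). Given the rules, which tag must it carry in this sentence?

Candidates per position — 1:nouzroint {CONJ,DET}; 2:nouzroint {CONJ,DET}; 3:lopaup {NOUN}; 4:miadei {CONJ,DET}; 5:skaiskop {NOUN}; 6:miadei {CONJ,DET}; 7:reelaun {CONJ}; 8:faplais {CONJ}.
At position 1, choosing CONJ makes rule 2 impossible to satisfy; hence DET.
At position 2, choosing DET makes rule 1 impossible to satisfy; hence CONJ.
At position 4, choosing CONJ makes rule 3 impossible to satisfy; hence DET.
At position 6, choosing CONJ makes rule 3 impossible to satisfy; hence DET.
So the tagging must be: DET CONJ NOUN DET NOUN DET CONJ CONJ.
Verifying each rule — rule 1 ok; rule 2 ok; rule 3 ok.

DET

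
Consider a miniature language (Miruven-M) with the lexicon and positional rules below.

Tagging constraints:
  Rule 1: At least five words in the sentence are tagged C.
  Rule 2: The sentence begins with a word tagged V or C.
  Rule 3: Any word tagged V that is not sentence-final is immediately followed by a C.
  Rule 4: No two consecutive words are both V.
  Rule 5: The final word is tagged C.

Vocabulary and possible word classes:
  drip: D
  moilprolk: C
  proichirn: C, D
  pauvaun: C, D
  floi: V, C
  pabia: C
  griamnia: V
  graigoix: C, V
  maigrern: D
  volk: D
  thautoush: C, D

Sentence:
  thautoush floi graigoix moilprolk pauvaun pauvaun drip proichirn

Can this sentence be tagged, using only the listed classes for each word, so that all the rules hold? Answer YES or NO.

Candidates per position — 1:thautoush {C,D}; 2:floi {V,C}; 3:graigoix {C,V}; 4:moilprolk {C}; 5:pauvaun {C,D}; 6:pauvaun {C,D}; 7:drip {D}; 8:proichirn {C,D}.
One satisfying assignment: C C C C D D D C.
Checking: rule 1 holds; rule 2 holds; rule 3 holds; rule 4 holds; rule 5 holds.

YES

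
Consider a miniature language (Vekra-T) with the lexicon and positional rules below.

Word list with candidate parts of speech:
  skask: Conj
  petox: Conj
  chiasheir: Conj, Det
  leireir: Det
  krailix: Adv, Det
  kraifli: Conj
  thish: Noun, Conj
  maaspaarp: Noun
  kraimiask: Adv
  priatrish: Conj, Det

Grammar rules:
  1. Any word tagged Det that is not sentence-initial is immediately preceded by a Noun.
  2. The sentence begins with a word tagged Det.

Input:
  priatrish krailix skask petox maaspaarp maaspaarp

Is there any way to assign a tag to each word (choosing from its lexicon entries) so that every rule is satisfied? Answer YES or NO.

YES

Candidates per position — 1:priatrish {Conj,Det}; 2:krailix {Adv,Det}; 3:skask {Conj}; 4:petox {Conj}; 5:maaspaarp {Noun}; 6:maaspaarp {Noun}.
One satisfying assignment: Det Adv Conj Conj Noun Noun.
Verifying each rule — rule 1 holds; rule 2 holds.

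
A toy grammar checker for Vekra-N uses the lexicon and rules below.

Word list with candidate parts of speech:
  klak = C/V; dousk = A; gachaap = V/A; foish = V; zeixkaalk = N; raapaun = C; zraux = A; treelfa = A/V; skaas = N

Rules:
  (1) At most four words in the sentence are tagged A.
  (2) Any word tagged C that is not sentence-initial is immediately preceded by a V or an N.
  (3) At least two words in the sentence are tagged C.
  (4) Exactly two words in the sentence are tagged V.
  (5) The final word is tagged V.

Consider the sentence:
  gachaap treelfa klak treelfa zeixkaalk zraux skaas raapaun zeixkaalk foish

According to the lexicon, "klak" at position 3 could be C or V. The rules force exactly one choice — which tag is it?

C

Candidates per position — 1:gachaap {V,A}; 2:treelfa {A,V}; 3:klak {C,V}; 4:treelfa {A,V}; 5:zeixkaalk {N}; 6:zraux {A}; 7:skaas {N}; 8:raapaun {C}; 9:zeixkaalk {N}; 10:foish {V}.
Position 3: V is ruled out by rule 3; that leaves C.
Position 2: A is ruled out by rule 2; that leaves V.
Position 4: V is ruled out by rule 4; that leaves A.
Position 1: V is ruled out by rule 4; that leaves A.
That leaves exactly one tagging: A V C A N A N C N V.
Rule-by-rule: rule 1 ✓; rule 2 ✓; rule 3 ✓; rule 4 ✓; rule 5 ✓.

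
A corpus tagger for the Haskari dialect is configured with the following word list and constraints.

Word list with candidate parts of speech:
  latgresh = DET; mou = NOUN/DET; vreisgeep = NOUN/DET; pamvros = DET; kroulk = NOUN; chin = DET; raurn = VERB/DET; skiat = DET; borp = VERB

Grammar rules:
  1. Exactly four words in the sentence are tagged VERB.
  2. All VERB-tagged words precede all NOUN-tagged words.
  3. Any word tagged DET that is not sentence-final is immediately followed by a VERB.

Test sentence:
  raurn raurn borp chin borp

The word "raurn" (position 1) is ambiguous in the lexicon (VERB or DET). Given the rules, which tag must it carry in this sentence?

VERB

Candidates per position — 1:raurn {VERB,DET}; 2:raurn {VERB,DET}; 3:borp {VERB}; 4:chin {DET}; 5:borp {VERB}.
At position 1, choosing DET makes rule 1 impossible to satisfy; hence VERB.
At position 2, choosing DET makes rule 1 impossible to satisfy; hence VERB.
So the tagging must be: VERB VERB VERB DET VERB.
Verifying each rule — rule 1 ok; rule 2 ok; rule 3 ok.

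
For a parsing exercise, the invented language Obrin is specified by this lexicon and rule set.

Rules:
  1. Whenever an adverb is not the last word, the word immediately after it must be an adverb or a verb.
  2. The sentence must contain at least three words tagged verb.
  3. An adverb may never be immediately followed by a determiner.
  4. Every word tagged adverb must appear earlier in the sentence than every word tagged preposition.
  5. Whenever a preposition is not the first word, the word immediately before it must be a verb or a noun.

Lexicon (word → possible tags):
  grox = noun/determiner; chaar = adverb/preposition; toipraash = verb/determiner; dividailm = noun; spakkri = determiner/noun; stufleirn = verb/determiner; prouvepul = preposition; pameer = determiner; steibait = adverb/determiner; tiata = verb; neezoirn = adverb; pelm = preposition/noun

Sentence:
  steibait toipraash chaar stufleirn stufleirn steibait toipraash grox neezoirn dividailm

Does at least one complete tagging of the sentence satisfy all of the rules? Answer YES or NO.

Candidates per position — 1:steibait {adverb,determiner}; 2:toipraash {verb,determiner}; 3:chaar {adverb,preposition}; 4:stufleirn {verb,determiner}; 5:stufleirn {verb,determiner}; 6:steibait {adverb,determiner}; 7:toipraash {verb,determiner}; 8:grox {noun,determiner}; 9:neezoirn {adverb}; 10:dividailm {noun}.
Rule 1 cannot be satisfied by any choice of tags from the lexicon.
So there is no consistent tagging.

NO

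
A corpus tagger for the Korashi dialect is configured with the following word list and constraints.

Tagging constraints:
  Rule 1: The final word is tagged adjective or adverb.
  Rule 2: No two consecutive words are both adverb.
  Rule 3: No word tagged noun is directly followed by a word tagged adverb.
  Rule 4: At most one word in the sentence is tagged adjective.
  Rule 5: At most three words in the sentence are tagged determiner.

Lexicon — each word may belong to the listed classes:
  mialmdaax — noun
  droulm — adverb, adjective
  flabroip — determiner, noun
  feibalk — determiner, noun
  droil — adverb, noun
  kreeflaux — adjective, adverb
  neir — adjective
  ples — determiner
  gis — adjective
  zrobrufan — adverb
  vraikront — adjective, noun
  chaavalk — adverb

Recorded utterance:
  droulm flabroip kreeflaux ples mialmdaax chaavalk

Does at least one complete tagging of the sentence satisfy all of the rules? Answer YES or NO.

Candidates per position — 1:droulm {adverb,adjective}; 2:flabroip {determiner,noun}; 3:kreeflaux {adjective,adverb}; 4:ples {determiner}; 5:mialmdaax {noun}; 6:chaavalk {adverb}.
Rule 3 cannot be satisfied by any choice of tags from the lexicon.
So there is no consistent tagging.

NO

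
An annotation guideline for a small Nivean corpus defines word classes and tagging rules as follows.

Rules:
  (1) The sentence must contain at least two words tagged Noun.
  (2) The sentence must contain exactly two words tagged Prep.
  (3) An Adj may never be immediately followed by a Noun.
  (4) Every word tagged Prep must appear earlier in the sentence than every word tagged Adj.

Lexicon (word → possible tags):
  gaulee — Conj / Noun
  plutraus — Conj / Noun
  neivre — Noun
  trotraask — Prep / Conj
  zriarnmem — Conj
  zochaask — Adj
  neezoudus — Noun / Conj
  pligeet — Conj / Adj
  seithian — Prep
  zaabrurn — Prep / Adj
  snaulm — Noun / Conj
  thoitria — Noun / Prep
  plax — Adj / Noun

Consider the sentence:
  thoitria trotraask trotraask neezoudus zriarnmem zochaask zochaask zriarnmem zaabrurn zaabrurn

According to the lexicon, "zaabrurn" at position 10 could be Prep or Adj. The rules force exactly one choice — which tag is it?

Adj

Candidates per position — 1:thoitria {Noun,Prep}; 2:trotraask {Prep,Conj}; 3:trotraask {Prep,Conj}; 4:neezoudus {Noun,Conj}; 5:zriarnmem {Conj}; 6:zochaask {Adj}; 7:zochaask {Adj}; 8:zriarnmem {Conj}; 9:zaabrurn {Prep,Adj}; 10:zaabrurn {Prep,Adj}.
If word 1 were Prep, no tagging could satisfy rule 1; so word 1 is Noun.
If word 4 were Conj, no tagging could satisfy rule 1; so word 4 is Noun.
If word 9 were Prep, no tagging could satisfy rule 4; so word 9 is Adj.
If word 10 were Prep, no tagging could satisfy rule 4; so word 10 is Adj.
If word 2 were Conj, no tagging could satisfy rule 2; so word 2 is Prep.
If word 3 were Conj, no tagging could satisfy rule 2; so word 3 is Prep.
The only consistent sequence is: Noun Prep Prep Noun Conj Adj Adj Conj Adj Adj.
Rule-by-rule: rule 1 holds; rule 2 holds; rule 3 holds; rule 4 holds.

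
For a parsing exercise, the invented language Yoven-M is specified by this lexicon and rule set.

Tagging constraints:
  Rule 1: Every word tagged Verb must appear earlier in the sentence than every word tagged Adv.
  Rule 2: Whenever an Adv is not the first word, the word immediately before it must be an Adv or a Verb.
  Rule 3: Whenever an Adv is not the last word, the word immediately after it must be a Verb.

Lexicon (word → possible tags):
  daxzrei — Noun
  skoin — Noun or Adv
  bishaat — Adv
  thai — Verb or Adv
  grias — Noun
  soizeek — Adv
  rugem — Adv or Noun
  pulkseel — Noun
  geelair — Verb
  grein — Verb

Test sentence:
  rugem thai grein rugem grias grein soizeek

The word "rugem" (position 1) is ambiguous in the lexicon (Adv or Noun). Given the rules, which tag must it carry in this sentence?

Candidates per position — 1:rugem {Adv,Noun}; 2:thai {Verb,Adv}; 3:grein {Verb}; 4:rugem {Adv,Noun}; 5:grias {Noun}; 6:grein {Verb}; 7:soizeek {Adv}.
At position 1, choosing Adv makes rule 1 impossible to satisfy; hence Noun.
At position 2, choosing Adv makes rule 1 impossible to satisfy; hence Verb.
At position 4, choosing Adv makes rule 1 impossible to satisfy; hence Noun.
The only consistent sequence is: Noun Verb Verb Noun Noun Verb Adv.
Rule-by-rule: rule 1 ✓; rule 2 ✓; rule 3 ✓.

Noun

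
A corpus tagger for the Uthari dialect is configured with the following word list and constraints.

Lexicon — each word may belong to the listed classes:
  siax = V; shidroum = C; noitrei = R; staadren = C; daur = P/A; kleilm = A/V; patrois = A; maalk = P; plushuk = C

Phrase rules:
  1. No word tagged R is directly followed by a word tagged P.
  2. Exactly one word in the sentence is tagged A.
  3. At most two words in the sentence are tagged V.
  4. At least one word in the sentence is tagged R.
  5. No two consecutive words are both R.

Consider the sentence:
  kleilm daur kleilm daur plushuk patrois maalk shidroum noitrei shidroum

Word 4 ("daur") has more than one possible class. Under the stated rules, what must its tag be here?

P

Candidates per position — 1:kleilm {A,V}; 2:daur {P,A}; 3:kleilm {A,V}; 4:daur {P,A}; 5:plushuk {C}; 6:patrois {A}; 7:maalk {P}; 8:shidroum {C}; 9:noitrei {R}; 10:shidroum {C}.
If word 1 were A, no tagging could satisfy rule 2; so word 1 is V.
If word 2 were A, no tagging could satisfy rule 2; so word 2 is P.
If word 3 were A, no tagging could satisfy rule 2; so word 3 is V.
If word 4 were A, no tagging could satisfy rule 2; so word 4 is P.
That leaves exactly one tagging: V P V P C A P C R C.
Rule-by-rule: rule 1 satisfied; rule 2 satisfied; rule 3 satisfied; rule 4 satisfied; rule 5 satisfied.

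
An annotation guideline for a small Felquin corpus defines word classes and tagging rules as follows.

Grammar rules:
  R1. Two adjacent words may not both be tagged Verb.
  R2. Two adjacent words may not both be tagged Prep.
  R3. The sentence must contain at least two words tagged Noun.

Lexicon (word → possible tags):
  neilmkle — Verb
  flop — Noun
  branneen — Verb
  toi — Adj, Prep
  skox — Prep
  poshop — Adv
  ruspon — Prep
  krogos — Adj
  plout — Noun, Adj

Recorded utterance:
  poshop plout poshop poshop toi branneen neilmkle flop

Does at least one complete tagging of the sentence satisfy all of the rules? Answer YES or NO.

NO

Candidates per position — 1:poshop {Adv}; 2:plout {Noun,Adj}; 3:poshop {Adv}; 4:poshop {Adv}; 5:toi {Adj,Prep}; 6:branneen {Verb}; 7:neilmkle {Verb}; 8:flop {Noun}.
Rule 1 cannot be satisfied by any choice of tags from the lexicon.
So there is no consistent tagging.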